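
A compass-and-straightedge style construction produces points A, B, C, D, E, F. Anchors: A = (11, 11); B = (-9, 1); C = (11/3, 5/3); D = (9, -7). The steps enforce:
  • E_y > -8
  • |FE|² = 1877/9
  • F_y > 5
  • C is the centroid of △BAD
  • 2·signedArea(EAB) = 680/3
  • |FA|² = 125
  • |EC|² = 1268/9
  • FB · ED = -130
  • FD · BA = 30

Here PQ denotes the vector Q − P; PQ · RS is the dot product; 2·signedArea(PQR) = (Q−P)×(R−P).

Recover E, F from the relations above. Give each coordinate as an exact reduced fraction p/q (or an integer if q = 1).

1. F_x = 1  [line -20·x + -10·y + 80 = 0 ∩ |FA|² = 125]
2. F_y = 6  [line -20·x + -10·y + 80 = 0 ∩ |FA|² = 125]
   → F = (1, 6)
3. E_x = -11/3  [2·signedArea(EAB) = 680/3 ∩ FB · ED = -130]
4. E_y = -23/3  [2·signedArea(EAB) = 680/3 ∩ FB · ED = -130]
   → E = (-11/3, -23/3)

E = (-11/3, -23/3)
F = (1, 6)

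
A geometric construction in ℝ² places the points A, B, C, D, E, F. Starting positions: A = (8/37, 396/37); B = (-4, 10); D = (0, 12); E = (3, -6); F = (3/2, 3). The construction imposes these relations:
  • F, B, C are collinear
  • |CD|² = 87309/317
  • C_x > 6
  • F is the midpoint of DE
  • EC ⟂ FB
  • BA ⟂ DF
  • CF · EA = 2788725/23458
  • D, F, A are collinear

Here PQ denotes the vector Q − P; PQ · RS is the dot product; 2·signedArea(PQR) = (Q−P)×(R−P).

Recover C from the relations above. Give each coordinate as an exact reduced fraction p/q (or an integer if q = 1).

1. C_x = 2043/317  [F, B, C are collinear ∩ EC ⟂ FB]
2. C_y = -1044/317  [F, B, C are collinear ∩ EC ⟂ FB]
   → C = (2043/317, -1044/317)

C = (2043/317, -1044/317)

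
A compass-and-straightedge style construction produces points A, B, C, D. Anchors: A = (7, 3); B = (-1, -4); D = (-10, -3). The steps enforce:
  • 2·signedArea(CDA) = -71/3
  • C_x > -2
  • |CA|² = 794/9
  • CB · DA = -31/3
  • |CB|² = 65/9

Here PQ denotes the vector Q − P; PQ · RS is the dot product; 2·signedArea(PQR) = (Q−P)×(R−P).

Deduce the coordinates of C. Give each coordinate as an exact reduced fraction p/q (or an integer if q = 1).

C = (-4/3, -4/3)

1. C_x = -4/3  [CB · DA = -31/3 ∩ 2·signedArea(CDA) = -71/3]
2. C_y = -4/3  [CB · DA = -31/3 ∩ 2·signedArea(CDA) = -71/3]
   → C = (-4/3, -4/3)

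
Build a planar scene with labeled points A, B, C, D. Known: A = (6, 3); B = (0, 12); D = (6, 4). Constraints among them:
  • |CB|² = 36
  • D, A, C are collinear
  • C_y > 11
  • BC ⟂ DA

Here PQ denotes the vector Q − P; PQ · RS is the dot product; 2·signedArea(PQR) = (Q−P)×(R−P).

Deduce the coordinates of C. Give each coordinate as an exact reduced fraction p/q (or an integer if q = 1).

C = (6, 12)

1. C_x = 6  [D, A, C are collinear ∩ BC ⟂ DA]
2. C_y = 12  [D, A, C are collinear ∩ BC ⟂ DA]
   → C = (6, 12)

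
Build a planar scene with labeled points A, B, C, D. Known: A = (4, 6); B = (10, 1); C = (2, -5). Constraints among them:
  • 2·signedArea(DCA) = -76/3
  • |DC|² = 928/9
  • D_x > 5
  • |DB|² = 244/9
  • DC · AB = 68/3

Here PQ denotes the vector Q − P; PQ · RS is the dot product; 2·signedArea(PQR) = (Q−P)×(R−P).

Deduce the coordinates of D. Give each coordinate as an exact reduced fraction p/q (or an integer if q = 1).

1. D_x = 6  [2·signedArea(DCA) = -76/3 ∩ DC · AB = 68/3]
2. D_y = 13/3  [2·signedArea(DCA) = -76/3 ∩ DC · AB = 68/3]
   → D = (6, 13/3)

D = (6, 13/3)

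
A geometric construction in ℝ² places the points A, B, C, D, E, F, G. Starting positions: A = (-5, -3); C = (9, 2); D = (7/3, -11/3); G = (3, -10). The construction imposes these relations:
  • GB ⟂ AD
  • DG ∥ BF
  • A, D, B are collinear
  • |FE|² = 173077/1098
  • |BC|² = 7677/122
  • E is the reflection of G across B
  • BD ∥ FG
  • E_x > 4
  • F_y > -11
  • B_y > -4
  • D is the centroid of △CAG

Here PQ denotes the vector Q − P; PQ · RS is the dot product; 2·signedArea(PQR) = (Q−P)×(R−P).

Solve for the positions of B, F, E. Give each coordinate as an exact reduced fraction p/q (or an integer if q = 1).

B = (435/122, -461/122)
E = (252/61, 149/61)
F = (1549/366, -3701/366)

1. B_x = 435/122  [A, D, B are collinear ∩ GB ⟂ AD]
2. B_y = -461/122  [A, D, B are collinear ∩ GB ⟂ AD]
   → B = (435/122, -461/122)
3. F_x = 1549/366  [BD ∥ FG ∩ DG ∥ BF]
4. F_y = -3701/366  [BD ∥ FG ∩ DG ∥ BF]
   → F = (1549/366, -3701/366)
5. E_x = 252/61  [E is the reflection of G across B]
6. E_y = 149/61  [E is the reflection of G across B]
   → E = (252/61, 149/61)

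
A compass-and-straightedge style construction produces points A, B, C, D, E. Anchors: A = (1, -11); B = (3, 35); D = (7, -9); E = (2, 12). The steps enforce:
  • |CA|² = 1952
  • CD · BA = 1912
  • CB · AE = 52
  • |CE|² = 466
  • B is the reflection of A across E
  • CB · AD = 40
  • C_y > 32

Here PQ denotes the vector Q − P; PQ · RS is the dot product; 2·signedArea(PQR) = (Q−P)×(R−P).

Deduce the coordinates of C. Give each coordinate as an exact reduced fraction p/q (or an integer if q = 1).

1. C_x = -3  [CB · AD = 40 ∩ CD · BA = 1912]
2. C_y = 33  [CB · AD = 40 ∩ CD · BA = 1912]
   → C = (-3, 33)

C = (-3, 33)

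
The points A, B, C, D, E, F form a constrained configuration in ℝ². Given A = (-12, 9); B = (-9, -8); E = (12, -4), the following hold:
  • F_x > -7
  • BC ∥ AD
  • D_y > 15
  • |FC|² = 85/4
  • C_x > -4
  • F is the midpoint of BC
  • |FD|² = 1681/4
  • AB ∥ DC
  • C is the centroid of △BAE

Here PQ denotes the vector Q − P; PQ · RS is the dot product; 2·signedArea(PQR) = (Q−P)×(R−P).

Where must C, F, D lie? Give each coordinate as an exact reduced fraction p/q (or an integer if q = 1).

1. C_x = -3  [C is the centroid of △BAE]
2. C_y = -1  [C is the centroid of △BAE]
   → C = (-3, -1)
3. F_x = -6  [F is the midpoint of BC]
4. F_y = -9/2  [F is the midpoint of BC]
   → F = (-6, -9/2)
5. D_x = -6  [AB ∥ DC ∩ BC ∥ AD]
6. D_y = 16  [AB ∥ DC ∩ BC ∥ AD]
   → D = (-6, 16)

C = (-3, -1)
D = (-6, 16)
F = (-6, -9/2)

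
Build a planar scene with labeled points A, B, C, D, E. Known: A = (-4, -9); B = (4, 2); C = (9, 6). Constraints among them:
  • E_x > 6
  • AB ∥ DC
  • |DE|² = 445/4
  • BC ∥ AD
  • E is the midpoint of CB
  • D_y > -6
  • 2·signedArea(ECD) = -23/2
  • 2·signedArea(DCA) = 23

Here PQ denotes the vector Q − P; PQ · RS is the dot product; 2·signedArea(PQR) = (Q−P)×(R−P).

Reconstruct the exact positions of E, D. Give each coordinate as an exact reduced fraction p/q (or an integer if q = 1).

D = (1, -5)
E = (13/2, 4)

1. E_x = 13/2  [E is the midpoint of CB]
2. E_y = 4  [E is the midpoint of CB]
   → E = (13/2, 4)
3. D_x = 1  [AB ∥ DC ∩ BC ∥ AD]
4. D_y = -5  [AB ∥ DC ∩ BC ∥ AD]
   → D = (1, -5)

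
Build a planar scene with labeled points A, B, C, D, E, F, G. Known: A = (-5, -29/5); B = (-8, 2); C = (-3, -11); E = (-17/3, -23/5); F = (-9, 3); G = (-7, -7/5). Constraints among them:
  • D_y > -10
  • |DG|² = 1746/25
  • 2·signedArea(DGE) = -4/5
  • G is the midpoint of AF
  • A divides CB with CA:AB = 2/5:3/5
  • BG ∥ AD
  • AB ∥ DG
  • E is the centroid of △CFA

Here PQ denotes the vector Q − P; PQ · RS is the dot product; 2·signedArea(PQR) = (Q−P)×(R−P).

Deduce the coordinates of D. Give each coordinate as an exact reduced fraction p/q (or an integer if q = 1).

D = (-4, -46/5)

1. D_x = -4  [AB ∥ DG ∩ BG ∥ AD]
2. D_y = -46/5  [AB ∥ DG ∩ BG ∥ AD]
   → D = (-4, -46/5)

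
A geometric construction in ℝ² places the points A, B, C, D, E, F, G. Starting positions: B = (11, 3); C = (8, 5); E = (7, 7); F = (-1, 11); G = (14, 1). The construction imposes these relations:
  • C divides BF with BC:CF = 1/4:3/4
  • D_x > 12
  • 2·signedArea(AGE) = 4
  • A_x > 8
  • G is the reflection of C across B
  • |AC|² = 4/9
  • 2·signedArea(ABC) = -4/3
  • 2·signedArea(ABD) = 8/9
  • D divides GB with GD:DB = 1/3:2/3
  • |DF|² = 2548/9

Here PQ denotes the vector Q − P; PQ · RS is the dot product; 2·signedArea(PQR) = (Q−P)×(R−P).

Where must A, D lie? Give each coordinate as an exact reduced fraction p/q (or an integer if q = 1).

1. A_x = 26/3  [2·signedArea(AGE) = 4 ∩ 2·signedArea(ABC) = -4/3]
2. A_y = 5  [2·signedArea(AGE) = 4 ∩ 2·signedArea(ABC) = -4/3]
   → A = (26/3, 5)
3. D_x = 13  [D divides GB with GD:DB = 1/3:2/3]
4. D_y = 5/3  [D divides GB with GD:DB = 1/3:2/3]
   → D = (13, 5/3)

A = (26/3, 5)
D = (13, 5/3)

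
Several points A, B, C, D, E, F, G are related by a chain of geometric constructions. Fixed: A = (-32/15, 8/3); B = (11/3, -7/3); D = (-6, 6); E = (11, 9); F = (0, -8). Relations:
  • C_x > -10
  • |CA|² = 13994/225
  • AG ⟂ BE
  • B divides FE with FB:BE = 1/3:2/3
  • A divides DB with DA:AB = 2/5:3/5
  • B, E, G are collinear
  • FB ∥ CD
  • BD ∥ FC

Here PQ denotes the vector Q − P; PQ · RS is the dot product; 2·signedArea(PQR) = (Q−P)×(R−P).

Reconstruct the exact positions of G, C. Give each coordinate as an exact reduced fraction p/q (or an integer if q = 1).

1. G_x = 13024/3075  [B, E, G are collinear ∩ AG ⟂ BE]
2. G_y = -4472/3075  [B, E, G are collinear ∩ AG ⟂ BE]
   → G = (13024/3075, -4472/3075)
3. C_x = -29/3  [FB ∥ CD ∩ BD ∥ FC]
4. C_y = 1/3  [FB ∥ CD ∩ BD ∥ FC]
   → C = (-29/3, 1/3)

C = (-29/3, 1/3)
G = (13024/3075, -4472/3075)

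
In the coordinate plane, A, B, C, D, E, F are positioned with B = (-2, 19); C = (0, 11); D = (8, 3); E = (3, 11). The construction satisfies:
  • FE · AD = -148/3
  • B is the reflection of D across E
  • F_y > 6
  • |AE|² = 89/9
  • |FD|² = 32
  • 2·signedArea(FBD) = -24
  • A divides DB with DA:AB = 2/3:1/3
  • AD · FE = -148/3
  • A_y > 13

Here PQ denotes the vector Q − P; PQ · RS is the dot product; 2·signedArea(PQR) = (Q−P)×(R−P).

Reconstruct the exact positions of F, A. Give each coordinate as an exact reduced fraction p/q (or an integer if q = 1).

A = (4/3, 41/3)
F = (4, 7)

1. F_x = 4  [line 16·x + 10·y + -134 = 0 ∩ |FD|² = 32]
2. F_y = 7  [line 16·x + 10·y + -134 = 0 ∩ |FD|² = 32]
   → F = (4, 7)
3. A_x = 4/3  [A divides DB with DA:AB = 2/3:1/3]
4. A_y = 41/3  [A divides DB with DA:AB = 2/3:1/3]
   → A = (4/3, 41/3)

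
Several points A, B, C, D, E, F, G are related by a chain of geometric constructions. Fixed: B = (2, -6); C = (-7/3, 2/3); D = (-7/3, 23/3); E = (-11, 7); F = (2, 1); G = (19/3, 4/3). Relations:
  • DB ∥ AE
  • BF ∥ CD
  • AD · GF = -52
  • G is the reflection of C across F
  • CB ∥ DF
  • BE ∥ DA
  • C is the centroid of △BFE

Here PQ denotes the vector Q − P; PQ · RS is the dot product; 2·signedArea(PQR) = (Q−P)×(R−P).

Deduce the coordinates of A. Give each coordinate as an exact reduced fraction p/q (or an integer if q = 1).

A = (-46/3, 62/3)

1. A_x = -46/3  [DB ∥ AE ∩ BE ∥ DA]
2. A_y = 62/3  [DB ∥ AE ∩ BE ∥ DA]
   → A = (-46/3, 62/3)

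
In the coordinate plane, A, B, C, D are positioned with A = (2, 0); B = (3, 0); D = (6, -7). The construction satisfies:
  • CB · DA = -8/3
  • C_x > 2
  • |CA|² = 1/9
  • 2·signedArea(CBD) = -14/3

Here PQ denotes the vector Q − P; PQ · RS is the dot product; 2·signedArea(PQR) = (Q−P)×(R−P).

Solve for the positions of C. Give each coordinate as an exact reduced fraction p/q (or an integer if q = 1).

C = (7/3, 0)

1. C_x = 7/3  [2·signedArea(CBD) = -14/3 ∩ CB · DA = -8/3]
2. C_y = 0  [2·signedArea(CBD) = -14/3 ∩ CB · DA = -8/3]
   → C = (7/3, 0)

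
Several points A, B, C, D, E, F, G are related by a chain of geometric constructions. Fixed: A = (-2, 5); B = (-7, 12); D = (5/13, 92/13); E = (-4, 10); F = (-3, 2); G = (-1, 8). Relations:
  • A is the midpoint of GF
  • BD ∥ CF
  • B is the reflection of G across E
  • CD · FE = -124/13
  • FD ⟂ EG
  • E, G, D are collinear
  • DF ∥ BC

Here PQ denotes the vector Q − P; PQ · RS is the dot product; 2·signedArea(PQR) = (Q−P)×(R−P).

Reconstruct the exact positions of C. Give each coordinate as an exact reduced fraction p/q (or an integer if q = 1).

1. C_x = -135/13  [BD ∥ CF ∩ DF ∥ BC]
2. C_y = 90/13  [BD ∥ CF ∩ DF ∥ BC]
   → C = (-135/13, 90/13)

C = (-135/13, 90/13)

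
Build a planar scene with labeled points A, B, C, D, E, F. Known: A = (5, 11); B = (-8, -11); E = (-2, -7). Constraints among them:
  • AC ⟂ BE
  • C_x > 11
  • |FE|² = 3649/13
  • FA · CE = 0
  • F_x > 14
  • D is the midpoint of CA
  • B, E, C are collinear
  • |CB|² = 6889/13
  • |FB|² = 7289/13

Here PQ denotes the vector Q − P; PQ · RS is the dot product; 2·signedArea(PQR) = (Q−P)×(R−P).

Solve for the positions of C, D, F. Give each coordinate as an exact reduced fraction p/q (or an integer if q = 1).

1. C_x = 145/13  [B, E, C are collinear ∩ AC ⟂ BE]
2. C_y = 23/13  [B, E, C are collinear ∩ AC ⟂ BE]
   → C = (145/13, 23/13)
3. D_x = 105/13  [D is the midpoint of CA]
4. D_y = 83/13  [D is the midpoint of CA]
   → D = (105/13, 83/13)
5. F_x = 185/13  [line 171/13·x + 114/13·y + -2109/13 = 0 ∩ |FB|² = 7289/13]
6. F_y = -37/13  [line 171/13·x + 114/13·y + -2109/13 = 0 ∩ |FB|² = 7289/13]
   → F = (185/13, -37/13)

C = (145/13, 23/13)
D = (105/13, 83/13)
F = (185/13, -37/13)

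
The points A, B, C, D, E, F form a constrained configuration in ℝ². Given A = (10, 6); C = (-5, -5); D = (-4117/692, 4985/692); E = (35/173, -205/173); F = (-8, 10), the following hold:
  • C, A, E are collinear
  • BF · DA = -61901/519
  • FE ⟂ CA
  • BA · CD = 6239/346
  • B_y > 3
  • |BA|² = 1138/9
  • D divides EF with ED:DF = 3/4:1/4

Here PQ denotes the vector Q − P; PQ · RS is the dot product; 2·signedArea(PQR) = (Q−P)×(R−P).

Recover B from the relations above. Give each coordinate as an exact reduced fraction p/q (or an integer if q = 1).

B = (-1, 11/3)

1. B_x = -1  [BA · CD = 6239/346 ∩ BF · DA = -61901/519]
2. B_y = 11/3  [BA · CD = 6239/346 ∩ BF · DA = -61901/519]
   → B = (-1, 11/3)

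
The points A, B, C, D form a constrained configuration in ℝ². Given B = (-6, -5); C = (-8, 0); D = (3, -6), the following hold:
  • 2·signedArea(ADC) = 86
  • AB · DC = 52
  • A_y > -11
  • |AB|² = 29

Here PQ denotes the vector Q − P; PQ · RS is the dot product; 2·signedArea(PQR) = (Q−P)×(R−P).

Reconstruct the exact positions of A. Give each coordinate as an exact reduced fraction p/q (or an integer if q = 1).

A = (-4, -10)

1. A_x = -4  [AB · DC = 52 ∩ 2·signedArea(ADC) = 86]
2. A_y = -10  [AB · DC = 52 ∩ 2·signedArea(ADC) = 86]
   → A = (-4, -10)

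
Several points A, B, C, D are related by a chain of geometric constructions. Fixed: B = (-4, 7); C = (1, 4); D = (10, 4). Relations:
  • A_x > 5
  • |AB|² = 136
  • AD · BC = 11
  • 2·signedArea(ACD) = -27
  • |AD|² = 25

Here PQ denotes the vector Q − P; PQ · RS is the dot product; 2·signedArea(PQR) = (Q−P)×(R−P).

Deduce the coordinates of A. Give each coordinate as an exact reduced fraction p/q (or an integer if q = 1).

1. A_x = 6  [2·signedArea(ACD) = -27 ∩ AD · BC = 11]
2. A_y = 1  [2·signedArea(ACD) = -27 ∩ AD · BC = 11]
   → A = (6, 1)

A = (6, 1)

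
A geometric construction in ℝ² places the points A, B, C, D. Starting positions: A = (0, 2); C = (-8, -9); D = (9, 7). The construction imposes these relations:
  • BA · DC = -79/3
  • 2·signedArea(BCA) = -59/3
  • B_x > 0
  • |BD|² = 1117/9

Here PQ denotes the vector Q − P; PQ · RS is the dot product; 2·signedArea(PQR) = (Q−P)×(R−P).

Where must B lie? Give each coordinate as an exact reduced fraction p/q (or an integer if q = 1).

1. B_x = 1/3  [2·signedArea(BCA) = -59/3 ∩ BA · DC = -79/3]
2. B_y = 0  [2·signedArea(BCA) = -59/3 ∩ BA · DC = -79/3]
   → B = (1/3, 0)

B = (1/3, 0)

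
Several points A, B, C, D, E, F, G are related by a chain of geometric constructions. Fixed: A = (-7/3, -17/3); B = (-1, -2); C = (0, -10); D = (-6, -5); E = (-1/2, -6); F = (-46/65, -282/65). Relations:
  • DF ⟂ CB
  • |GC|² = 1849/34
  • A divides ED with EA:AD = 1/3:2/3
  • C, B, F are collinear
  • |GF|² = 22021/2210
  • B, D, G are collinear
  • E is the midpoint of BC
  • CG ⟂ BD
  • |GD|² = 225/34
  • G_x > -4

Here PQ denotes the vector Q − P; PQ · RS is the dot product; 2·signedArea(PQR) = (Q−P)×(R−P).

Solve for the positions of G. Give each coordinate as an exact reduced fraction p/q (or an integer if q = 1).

G = (-129/34, -125/34)

1. G_x = -129/34  [B, D, G are collinear ∩ CG ⟂ BD]
2. G_y = -125/34  [B, D, G are collinear ∩ CG ⟂ BD]
   → G = (-129/34, -125/34)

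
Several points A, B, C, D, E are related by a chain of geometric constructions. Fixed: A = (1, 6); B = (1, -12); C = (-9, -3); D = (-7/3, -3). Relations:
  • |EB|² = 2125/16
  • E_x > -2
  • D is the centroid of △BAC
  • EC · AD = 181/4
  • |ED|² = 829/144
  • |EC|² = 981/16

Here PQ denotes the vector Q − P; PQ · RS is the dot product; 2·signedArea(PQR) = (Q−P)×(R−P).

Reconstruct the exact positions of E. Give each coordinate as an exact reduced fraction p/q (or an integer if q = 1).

E = (-3/2, -3/4)

1. E_x = -3/2  [line 10/3·x + 9·y + 47/4 = 0 ∩ |EC|² = 981/16]
2. E_y = -3/4  [line 10/3·x + 9·y + 47/4 = 0 ∩ |EC|² = 981/16]
   → E = (-3/2, -3/4)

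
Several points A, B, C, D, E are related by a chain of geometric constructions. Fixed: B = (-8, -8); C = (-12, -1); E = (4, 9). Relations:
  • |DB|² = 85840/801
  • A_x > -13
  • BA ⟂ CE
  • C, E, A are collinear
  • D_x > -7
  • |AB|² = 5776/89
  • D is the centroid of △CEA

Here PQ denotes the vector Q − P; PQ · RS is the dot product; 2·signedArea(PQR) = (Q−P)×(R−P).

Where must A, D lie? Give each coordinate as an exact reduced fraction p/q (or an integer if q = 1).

A = (-1092/89, -104/89)
D = (-1804/267, 608/267)

1. A_x = -1092/89  [C, E, A are collinear ∩ BA ⟂ CE]
2. A_y = -104/89  [C, E, A are collinear ∩ BA ⟂ CE]
   → A = (-1092/89, -104/89)
3. D_x = -1804/267  [D is the centroid of △CEA]
4. D_y = 608/267  [D is the centroid of △CEA]
   → D = (-1804/267, 608/267)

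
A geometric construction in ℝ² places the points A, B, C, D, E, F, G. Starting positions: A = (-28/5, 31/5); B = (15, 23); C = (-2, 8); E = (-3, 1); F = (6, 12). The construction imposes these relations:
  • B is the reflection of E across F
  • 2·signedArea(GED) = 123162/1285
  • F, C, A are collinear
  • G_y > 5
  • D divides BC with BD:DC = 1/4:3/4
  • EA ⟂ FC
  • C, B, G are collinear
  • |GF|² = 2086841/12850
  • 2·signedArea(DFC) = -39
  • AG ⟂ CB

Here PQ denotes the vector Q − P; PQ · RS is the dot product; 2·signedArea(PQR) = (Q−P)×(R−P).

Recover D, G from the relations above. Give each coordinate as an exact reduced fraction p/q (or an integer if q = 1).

D = (43/4, 77/4)
G = (-12637/2570, 2789/514)

1. D_x = 43/4  [D divides BC with BD:DC = 1/4:3/4]
2. D_y = 77/4  [D divides BC with BD:DC = 1/4:3/4]
   → D = (43/4, 77/4)
3. G_x = -12637/2570  [C, B, G are collinear ∩ AG ⟂ CB]
4. G_y = 2789/514  [C, B, G are collinear ∩ AG ⟂ CB]
   → G = (-12637/2570, 2789/514)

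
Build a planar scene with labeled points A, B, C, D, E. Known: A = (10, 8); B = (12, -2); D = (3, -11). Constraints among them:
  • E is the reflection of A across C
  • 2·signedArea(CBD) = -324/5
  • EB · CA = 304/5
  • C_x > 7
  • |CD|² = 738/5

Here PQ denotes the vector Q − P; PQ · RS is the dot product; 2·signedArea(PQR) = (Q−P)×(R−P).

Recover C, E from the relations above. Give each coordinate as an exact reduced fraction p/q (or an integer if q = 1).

1. C_x = 36/5  [line 9·x + -9·y + -306/5 = 0 ∩ |CD|² = 738/5]
2. C_y = 2/5  [line 9·x + -9·y + -306/5 = 0 ∩ |CD|² = 738/5]
   → C = (36/5, 2/5)
3. E_x = 22/5  [E is the reflection of A across C]
4. E_y = -36/5  [E is the reflection of A across C]
   → E = (22/5, -36/5)

C = (36/5, 2/5)
E = (22/5, -36/5)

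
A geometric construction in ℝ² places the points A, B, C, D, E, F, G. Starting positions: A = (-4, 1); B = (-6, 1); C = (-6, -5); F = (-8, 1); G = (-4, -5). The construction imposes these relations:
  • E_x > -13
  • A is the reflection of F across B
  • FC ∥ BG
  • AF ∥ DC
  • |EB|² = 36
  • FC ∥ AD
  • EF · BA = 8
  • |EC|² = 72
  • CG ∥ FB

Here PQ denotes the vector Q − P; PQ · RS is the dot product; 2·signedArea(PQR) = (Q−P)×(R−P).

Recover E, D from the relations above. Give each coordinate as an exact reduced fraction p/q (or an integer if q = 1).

D = (-2, -5)
E = (-12, 1)

1. E_x = -12  [EF · BA = 8]
2. E_y = 1  [|EB|² = 36]
   → E = (-12, 1)
3. D_x = -2  [AF ∥ DC ∩ FC ∥ AD]
4. D_y = -5  [AF ∥ DC ∩ FC ∥ AD]
   → D = (-2, -5)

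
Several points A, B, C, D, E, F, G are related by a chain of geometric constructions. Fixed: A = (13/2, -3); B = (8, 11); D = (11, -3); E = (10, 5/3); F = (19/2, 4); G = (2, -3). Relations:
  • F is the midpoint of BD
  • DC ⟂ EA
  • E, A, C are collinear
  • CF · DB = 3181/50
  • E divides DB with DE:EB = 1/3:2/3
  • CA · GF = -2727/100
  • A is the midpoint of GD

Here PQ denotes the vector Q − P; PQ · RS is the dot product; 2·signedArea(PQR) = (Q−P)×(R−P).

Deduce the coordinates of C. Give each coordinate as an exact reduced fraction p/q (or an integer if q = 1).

C = (203/25, -21/25)

1. C_x = 203/25  [E, A, C are collinear ∩ DC ⟂ EA]
2. C_y = -21/25  [E, A, C are collinear ∩ DC ⟂ EA]
   → C = (203/25, -21/25)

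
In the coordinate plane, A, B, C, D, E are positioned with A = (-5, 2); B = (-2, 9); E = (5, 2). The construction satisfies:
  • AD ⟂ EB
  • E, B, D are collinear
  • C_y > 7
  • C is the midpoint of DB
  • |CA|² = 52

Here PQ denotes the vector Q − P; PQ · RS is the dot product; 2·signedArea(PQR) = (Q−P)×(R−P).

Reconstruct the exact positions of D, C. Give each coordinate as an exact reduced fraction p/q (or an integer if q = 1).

1. D_x = 0  [E, B, D are collinear ∩ AD ⟂ EB]
2. D_y = 7  [E, B, D are collinear ∩ AD ⟂ EB]
   → D = (0, 7)
3. C_x = -1  [C is the midpoint of DB]
4. C_y = 8  [C is the midpoint of DB]
   → C = (-1, 8)

C = (-1, 8)
D = (0, 7)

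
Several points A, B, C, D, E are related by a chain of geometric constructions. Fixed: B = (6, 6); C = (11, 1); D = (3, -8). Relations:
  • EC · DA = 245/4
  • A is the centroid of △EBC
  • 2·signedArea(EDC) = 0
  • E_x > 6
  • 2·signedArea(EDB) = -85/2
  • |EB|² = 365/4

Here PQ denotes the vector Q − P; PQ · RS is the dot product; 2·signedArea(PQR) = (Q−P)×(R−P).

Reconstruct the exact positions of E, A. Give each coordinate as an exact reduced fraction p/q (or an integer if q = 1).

1. E_x = 7  [2·signedArea(EDC) = 0 ∩ 2·signedArea(EDB) = -85/2]
2. E_y = -7/2  [2·signedArea(EDC) = 0 ∩ 2·signedArea(EDB) = -85/2]
   → E = (7, -7/2)
3. A_x = 8  [A is the centroid of △EBC]
4. A_y = 7/6  [A is the centroid of △EBC]
   → A = (8, 7/6)

A = (8, 7/6)
E = (7, -7/2)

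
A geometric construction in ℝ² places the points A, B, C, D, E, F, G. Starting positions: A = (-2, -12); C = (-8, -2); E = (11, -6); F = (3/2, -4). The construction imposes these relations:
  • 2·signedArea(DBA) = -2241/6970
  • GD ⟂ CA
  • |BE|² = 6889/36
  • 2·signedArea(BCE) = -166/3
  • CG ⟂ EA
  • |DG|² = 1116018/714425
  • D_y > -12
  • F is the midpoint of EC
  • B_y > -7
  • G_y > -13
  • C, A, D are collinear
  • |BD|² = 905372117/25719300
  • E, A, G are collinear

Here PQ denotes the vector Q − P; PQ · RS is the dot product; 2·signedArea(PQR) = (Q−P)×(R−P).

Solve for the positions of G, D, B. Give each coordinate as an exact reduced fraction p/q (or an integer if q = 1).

B = (-17/6, -6)
D = (-7213/3485, -8283/697)
G = (-644/205, -2568/205)

1. G_x = -644/205  [E, A, G are collinear ∩ CG ⟂ EA]
2. G_y = -2568/205  [E, A, G are collinear ∩ CG ⟂ EA]
   → G = (-644/205, -2568/205)
3. D_x = -7213/3485  [C, A, D are collinear ∩ GD ⟂ CA]
4. D_y = -8283/697  [C, A, D are collinear ∩ GD ⟂ CA]
   → D = (-7213/3485, -8283/697)
5. B_x = -17/6  [2·signedArea(BCE) = -166/3 ∩ 2·signedArea(DBA) = -2241/6970]
6. B_y = -6  [2·signedArea(BCE) = -166/3 ∩ 2·signedArea(DBA) = -2241/6970]
   → B = (-17/6, -6)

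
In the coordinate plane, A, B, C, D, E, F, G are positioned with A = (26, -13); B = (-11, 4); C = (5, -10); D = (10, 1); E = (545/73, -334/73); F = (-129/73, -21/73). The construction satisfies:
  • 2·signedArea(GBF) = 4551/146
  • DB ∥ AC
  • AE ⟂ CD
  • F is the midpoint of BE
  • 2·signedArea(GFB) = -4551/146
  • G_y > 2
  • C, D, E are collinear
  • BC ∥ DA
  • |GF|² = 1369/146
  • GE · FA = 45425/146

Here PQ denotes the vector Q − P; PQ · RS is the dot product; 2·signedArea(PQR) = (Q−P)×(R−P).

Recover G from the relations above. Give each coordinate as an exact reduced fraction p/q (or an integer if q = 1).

G = (-1/2, 5/2)

1. G_x = -1/2  [2·signedArea(GBF) = 4551/146 ∩ GE · FA = 45425/146]
2. G_y = 5/2  [2·signedArea(GBF) = 4551/146 ∩ GE · FA = 45425/146]
   → G = (-1/2, 5/2)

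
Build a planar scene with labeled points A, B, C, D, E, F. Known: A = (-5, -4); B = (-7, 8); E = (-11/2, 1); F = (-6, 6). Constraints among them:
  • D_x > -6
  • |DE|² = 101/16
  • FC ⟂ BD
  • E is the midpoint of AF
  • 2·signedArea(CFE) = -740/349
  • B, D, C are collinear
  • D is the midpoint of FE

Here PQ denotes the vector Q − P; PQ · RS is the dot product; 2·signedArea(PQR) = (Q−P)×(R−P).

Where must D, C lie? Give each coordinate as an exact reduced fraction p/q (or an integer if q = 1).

C = (-2238/349, 2054/349)
D = (-23/4, 7/2)

1. D_x = -23/4  [D is the midpoint of FE]
2. D_y = 7/2  [D is the midpoint of FE]
   → D = (-23/4, 7/2)
3. C_x = -2238/349  [B, D, C are collinear ∩ FC ⟂ BD]
4. C_y = 2054/349  [B, D, C are collinear ∩ FC ⟂ BD]
   → C = (-2238/349, 2054/349)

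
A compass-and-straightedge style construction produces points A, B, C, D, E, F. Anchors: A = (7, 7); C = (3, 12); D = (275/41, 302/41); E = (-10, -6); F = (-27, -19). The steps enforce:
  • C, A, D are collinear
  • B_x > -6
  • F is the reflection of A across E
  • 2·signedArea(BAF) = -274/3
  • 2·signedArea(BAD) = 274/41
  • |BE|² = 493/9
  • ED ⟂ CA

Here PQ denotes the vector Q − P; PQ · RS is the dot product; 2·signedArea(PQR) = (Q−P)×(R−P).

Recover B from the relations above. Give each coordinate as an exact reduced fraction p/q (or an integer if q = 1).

1. B_x = -17/3  [2·signedArea(BAD) = 274/41 ∩ 2·signedArea(BAF) = -274/3]
2. B_y = 0  [2·signedArea(BAD) = 274/41 ∩ 2·signedArea(BAF) = -274/3]
   → B = (-17/3, 0)

B = (-17/3, 0)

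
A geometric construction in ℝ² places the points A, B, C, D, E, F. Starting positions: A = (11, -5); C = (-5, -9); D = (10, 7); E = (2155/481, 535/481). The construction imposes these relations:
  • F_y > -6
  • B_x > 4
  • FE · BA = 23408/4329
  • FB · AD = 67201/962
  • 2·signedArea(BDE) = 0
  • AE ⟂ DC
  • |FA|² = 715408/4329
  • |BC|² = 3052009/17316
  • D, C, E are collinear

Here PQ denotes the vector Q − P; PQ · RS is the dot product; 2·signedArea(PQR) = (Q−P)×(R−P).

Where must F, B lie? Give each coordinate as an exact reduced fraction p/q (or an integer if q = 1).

B = (3925/962, 989/1443)
F = (-885/481, -8123/1443)

1. B_x = 3925/962  [line 2832/481·x + -2655/481·y + -9735/481 = 0 ∩ |BC|² = 3052009/17316]
2. B_y = 989/1443  [line 2832/481·x + -2655/481·y + -9735/481 = 0 ∩ |BC|² = 3052009/17316]
   → B = (3925/962, 989/1443)
3. F_x = -885/481  [FB · AD = 67201/962 ∩ FE · BA = 23408/4329]
4. F_y = -8123/1443  [FB · AD = 67201/962 ∩ FE · BA = 23408/4329]
   → F = (-885/481, -8123/1443)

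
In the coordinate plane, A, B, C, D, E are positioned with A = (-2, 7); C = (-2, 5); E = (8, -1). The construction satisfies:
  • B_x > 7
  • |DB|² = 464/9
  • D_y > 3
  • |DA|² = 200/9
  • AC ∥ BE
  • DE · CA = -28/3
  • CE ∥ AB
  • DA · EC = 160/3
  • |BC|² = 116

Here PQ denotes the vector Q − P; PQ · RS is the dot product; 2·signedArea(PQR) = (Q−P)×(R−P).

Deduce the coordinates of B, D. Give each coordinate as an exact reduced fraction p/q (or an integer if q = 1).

B = (8, 1)
D = (4/3, 11/3)

1. B_x = 8  [AC ∥ BE ∩ CE ∥ AB]
2. B_y = 1  [AC ∥ BE ∩ CE ∥ AB]
   → B = (8, 1)
3. D_x = 4/3  [DE · CA = -28/3 ∩ DA · EC = 160/3]
4. D_y = 11/3  [DE · CA = -28/3 ∩ DA · EC = 160/3]
   → D = (4/3, 11/3)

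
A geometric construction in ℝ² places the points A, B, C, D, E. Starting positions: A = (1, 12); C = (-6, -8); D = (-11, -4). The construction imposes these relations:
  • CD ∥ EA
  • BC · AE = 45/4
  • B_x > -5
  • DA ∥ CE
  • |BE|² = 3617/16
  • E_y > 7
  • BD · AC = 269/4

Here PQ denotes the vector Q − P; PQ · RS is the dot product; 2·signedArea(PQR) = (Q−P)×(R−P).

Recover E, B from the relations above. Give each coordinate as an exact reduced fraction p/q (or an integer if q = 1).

1. E_x = 6  [CD ∥ EA ∩ DA ∥ CE]
2. E_y = 8  [CD ∥ EA ∩ DA ∥ CE]
   → E = (6, 8)
3. B_x = -17/4  [BC · AE = 45/4 ∩ BD · AC = 269/4]
4. B_y = -3  [BC · AE = 45/4 ∩ BD · AC = 269/4]
   → B = (-17/4, -3)

B = (-17/4, -3)
E = (6, 8)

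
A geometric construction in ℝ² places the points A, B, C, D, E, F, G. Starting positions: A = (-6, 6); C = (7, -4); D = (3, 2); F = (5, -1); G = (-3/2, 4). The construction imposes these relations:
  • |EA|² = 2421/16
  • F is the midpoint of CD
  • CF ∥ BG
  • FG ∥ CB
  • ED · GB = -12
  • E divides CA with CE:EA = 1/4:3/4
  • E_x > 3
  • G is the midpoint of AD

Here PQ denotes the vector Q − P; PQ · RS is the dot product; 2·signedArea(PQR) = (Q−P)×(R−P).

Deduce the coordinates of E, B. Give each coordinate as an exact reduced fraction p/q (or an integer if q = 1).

1. E_x = 15/4  [E divides CA with CE:EA = 1/4:3/4]
2. E_y = -3/2  [E divides CA with CE:EA = 1/4:3/4]
   → E = (15/4, -3/2)
3. B_x = 1/2  [CF ∥ BG ∩ FG ∥ CB]
4. B_y = 1  [CF ∥ BG ∩ FG ∥ CB]
   → B = (1/2, 1)

B = (1/2, 1)
E = (15/4, -3/2)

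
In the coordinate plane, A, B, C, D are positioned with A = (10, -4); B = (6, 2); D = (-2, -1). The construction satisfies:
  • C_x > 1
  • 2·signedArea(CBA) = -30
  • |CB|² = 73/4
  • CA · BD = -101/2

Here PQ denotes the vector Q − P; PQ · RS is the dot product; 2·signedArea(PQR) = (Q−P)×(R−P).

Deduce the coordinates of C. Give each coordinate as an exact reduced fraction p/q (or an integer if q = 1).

1. C_x = 2  [2·signedArea(CBA) = -30 ∩ CA · BD = -101/2]
2. C_y = 1/2  [2·signedArea(CBA) = -30 ∩ CA · BD = -101/2]
   → C = (2, 1/2)

C = (2, 1/2)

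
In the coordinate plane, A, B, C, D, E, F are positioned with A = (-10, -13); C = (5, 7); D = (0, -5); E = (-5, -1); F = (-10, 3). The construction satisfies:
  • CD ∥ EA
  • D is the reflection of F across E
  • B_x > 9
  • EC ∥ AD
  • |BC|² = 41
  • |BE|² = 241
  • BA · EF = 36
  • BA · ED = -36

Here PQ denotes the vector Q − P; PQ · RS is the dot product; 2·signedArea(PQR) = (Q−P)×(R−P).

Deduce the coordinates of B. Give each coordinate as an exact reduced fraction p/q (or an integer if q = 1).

B = (10, 3)

1. B_x = 10  [line 5·x + -4·y + -38 = 0 ∩ |BE|² = 241]
2. B_y = 3  [line 5·x + -4·y + -38 = 0 ∩ |BE|² = 241]
   → B = (10, 3)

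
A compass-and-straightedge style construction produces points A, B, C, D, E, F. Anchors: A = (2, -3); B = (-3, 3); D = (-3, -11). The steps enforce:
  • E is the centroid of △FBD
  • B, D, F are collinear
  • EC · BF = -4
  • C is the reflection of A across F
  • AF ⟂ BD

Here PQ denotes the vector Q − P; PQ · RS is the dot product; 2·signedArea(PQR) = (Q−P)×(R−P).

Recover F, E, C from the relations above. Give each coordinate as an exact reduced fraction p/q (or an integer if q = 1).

C = (-8, -3)
E = (-3, -11/3)
F = (-3, -3)

1. F_x = -3  [B, D, F are collinear ∩ AF ⟂ BD]
2. F_y = -3  [B, D, F are collinear ∩ AF ⟂ BD]
   → F = (-3, -3)
3. E_x = -3  [E is the centroid of △FBD]
4. E_y = -11/3  [E is the centroid of △FBD]
   → E = (-3, -11/3)
5. C_x = -8  [C is the reflection of A across F]
6. C_y = -3  [C is the reflection of A across F]
   → C = (-8, -3)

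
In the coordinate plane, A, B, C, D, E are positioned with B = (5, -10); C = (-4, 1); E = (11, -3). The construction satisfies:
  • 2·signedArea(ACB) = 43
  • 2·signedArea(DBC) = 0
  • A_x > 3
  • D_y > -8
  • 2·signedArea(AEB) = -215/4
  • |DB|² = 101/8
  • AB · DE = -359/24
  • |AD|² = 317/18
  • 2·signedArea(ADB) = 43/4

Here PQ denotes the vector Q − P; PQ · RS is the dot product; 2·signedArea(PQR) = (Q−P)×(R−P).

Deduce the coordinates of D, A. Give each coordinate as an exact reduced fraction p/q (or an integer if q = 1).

1. D_x = 11/4  [line -11·x + -9·y + -35 = 0 ∩ |DB|² = 101/8]
2. D_y = -29/4  [line -11·x + -9·y + -35 = 0 ∩ |DB|² = 101/8]
   → D = (11/4, -29/4)
3. A_x = 13/4  [2·signedArea(ACB) = 43 ∩ AB · DE = -359/24]
4. A_y = -37/12  [2·signedArea(ACB) = 43 ∩ AB · DE = -359/24]
   → A = (13/4, -37/12)

A = (13/4, -37/12)
D = (11/4, -29/4)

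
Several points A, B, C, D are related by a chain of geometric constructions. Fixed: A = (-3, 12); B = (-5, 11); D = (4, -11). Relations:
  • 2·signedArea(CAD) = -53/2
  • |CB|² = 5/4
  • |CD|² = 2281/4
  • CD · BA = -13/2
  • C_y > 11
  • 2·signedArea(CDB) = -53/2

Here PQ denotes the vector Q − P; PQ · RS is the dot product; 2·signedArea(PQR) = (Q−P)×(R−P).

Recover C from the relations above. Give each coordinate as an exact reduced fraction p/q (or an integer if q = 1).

C = (-4, 23/2)

1. C_x = -4  [2·signedArea(CAD) = -53/2 ∩ 2·signedArea(CDB) = -53/2]
2. C_y = 23/2  [2·signedArea(CAD) = -53/2 ∩ 2·signedArea(CDB) = -53/2]
   → C = (-4, 23/2)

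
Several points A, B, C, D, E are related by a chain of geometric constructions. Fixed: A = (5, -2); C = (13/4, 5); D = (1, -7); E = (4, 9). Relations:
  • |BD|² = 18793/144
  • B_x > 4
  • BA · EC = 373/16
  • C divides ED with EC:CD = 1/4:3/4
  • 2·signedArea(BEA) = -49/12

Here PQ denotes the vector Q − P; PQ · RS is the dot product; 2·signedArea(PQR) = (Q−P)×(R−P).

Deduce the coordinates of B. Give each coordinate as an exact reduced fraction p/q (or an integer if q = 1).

B = (49/12, 4)

1. B_x = 49/12  [2·signedArea(BEA) = -49/12 ∩ BA · EC = 373/16]
2. B_y = 4  [2·signedArea(BEA) = -49/12 ∩ BA · EC = 373/16]
   → B = (49/12, 4)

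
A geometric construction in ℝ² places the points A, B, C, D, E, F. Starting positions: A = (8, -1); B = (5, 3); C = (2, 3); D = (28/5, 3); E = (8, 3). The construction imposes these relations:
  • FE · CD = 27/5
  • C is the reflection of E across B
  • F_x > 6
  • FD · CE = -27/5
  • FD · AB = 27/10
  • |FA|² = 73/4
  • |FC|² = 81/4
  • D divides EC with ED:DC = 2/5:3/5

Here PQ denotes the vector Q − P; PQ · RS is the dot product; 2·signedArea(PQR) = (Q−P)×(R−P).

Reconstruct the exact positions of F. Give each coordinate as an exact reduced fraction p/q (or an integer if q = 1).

F = (13/2, 3)

1. F_x = 13/2  [FD · CE = -27/5 ∩ FD · AB = 27/10]
2. F_y = 3  [FD · CE = -27/5 ∩ FD · AB = 27/10]
   → F = (13/2, 3)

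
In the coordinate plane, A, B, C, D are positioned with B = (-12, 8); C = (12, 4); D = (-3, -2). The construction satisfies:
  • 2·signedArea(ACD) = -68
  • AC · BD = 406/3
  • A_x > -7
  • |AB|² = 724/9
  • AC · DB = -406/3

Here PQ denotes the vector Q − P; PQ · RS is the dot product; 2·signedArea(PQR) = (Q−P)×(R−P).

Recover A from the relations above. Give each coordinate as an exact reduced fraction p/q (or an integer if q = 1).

1. A_x = -6  [AC · DB = -406/3 ∩ 2·signedArea(ACD) = -68]
2. A_y = 4/3  [AC · DB = -406/3 ∩ 2·signedArea(ACD) = -68]
   → A = (-6, 4/3)

A = (-6, 4/3)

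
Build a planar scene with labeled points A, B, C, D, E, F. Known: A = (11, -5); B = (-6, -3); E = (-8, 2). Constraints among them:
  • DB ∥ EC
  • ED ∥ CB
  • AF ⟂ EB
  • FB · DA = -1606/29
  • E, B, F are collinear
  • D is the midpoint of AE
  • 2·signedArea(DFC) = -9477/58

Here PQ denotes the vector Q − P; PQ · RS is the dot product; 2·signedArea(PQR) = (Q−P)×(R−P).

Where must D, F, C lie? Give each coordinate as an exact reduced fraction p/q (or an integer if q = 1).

1. D_x = 3/2  [D is the midpoint of AE]
2. D_y = -3/2  [D is the midpoint of AE]
   → D = (3/2, -3/2)
3. F_x = -86/29  [E, B, F are collinear ∩ AF ⟂ EB]
4. F_y = -307/29  [E, B, F are collinear ∩ AF ⟂ EB]
   → F = (-86/29, -307/29)
5. C_x = -31/2  [ED ∥ CB ∩ DB ∥ EC]
6. C_y = 1/2  [ED ∥ CB ∩ DB ∥ EC]
   → C = (-31/2, 1/2)

C = (-31/2, 1/2)
D = (3/2, -3/2)
F = (-86/29, -307/29)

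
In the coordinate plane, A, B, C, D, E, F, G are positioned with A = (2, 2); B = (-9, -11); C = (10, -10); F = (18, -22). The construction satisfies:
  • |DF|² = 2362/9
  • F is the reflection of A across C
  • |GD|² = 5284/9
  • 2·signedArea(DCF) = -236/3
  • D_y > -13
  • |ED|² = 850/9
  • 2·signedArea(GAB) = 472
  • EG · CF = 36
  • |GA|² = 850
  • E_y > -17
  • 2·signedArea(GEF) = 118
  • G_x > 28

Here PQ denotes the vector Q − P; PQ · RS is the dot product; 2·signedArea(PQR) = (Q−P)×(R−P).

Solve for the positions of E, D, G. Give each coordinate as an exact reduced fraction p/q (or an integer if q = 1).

1. D_x = 5  [line 12·x + 8·y + 116/3 = 0 ∩ |DF|² = 2362/9]
2. D_y = -37/3  [line 12·x + 8·y + 116/3 = 0 ∩ |DF|² = 2362/9]
   → D = (5, -37/3)
3. G_x = 29  [line 13·x + -11·y + -476 = 0 ∩ |GA|² = 850]
4. G_y = -9  [line 13·x + -11·y + -476 = 0 ∩ |GA|² = 850]
   → G = (29, -9)
5. E_x = 14  [EG · CF = 36 ∩ 2·signedArea(GEF) = 118]
6. E_y = -16  [EG · CF = 36 ∩ 2·signedArea(GEF) = 118]
   → E = (14, -16)

D = (5, -37/3)
E = (14, -16)
G = (29, -9)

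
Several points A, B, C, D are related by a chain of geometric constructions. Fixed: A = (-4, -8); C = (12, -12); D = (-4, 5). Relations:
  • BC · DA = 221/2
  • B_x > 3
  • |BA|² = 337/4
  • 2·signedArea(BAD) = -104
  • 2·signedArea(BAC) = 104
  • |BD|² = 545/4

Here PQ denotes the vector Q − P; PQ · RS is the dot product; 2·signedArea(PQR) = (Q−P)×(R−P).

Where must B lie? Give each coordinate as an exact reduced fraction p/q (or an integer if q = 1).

1. B_x = 4  [2·signedArea(BAD) = -104 ∩ 2·signedArea(BAC) = 104]
2. B_y = -7/2  [2·signedArea(BAD) = -104 ∩ 2·signedArea(BAC) = 104]
   → B = (4, -7/2)

B = (4, -7/2)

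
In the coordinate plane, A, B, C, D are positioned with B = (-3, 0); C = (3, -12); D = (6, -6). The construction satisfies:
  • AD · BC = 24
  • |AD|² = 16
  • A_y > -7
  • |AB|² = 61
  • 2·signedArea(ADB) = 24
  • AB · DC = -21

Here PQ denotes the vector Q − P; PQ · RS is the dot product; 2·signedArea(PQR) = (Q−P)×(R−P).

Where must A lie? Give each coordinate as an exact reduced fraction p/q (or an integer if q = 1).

A = (2, -6)

1. A_x = 2  [AB · DC = -21 ∩ AD · BC = 24]
2. A_y = -6  [AB · DC = -21 ∩ AD · BC = 24]
   → A = (2, -6)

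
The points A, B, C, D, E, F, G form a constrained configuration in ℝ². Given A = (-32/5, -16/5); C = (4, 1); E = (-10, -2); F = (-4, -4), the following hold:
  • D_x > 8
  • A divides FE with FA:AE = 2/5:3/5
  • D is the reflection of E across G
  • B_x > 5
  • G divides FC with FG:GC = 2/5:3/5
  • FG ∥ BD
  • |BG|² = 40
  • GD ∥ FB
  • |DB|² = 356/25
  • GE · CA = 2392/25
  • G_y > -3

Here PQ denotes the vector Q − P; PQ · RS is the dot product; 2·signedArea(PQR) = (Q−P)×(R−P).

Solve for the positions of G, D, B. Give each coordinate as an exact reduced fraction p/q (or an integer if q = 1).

B = (26/5, -4)
D = (42/5, -2)
G = (-4/5, -2)

1. G_x = -4/5  [G divides FC with FG:GC = 2/5:3/5]
2. G_y = -2  [G divides FC with FG:GC = 2/5:3/5]
   → G = (-4/5, -2)
3. D_x = 42/5  [D is the reflection of E across G]
4. D_y = -2  [D is the reflection of E across G]
   → D = (42/5, -2)
5. B_x = 26/5  [FG ∥ BD ∩ GD ∥ FB]
6. B_y = -4  [FG ∥ BD ∩ GD ∥ FB]
   → B = (26/5, -4)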